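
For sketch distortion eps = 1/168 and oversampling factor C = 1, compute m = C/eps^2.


1/eps = 168.
(1/eps)^2 = 28224.
m = 1*28224 = 28224.

28224


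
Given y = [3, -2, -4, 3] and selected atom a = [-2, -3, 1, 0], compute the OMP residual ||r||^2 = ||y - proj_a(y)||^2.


a^T a = 14.
a^T y = -4.
coeff = -4/14 = -2/7.
||r||^2 = 258/7.

258/7


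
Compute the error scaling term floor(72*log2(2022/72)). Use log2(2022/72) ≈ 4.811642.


log2(n/k) = log2(2022/72) ≈ 4.811642.
k*log2(n/k) ≈ 72*4.811642 = 346.438224.
floor(346.438224) = 346.

346


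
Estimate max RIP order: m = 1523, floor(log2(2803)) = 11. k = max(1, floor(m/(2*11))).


floor(log2(2803)) = 11.
2*11 = 22.
m/(2*floor(log2(n))) = 1523/22 ≈ 69.2273.
floor = 69.
k = max(1, 69) = 69.

69


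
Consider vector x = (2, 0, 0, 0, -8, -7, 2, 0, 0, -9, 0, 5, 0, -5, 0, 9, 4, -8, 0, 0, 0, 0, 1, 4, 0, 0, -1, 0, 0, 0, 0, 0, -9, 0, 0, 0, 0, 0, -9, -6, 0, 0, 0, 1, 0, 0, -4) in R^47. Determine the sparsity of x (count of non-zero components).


Non-zero positions: [0, 4, 5, 6, 9, 11, 13, 15, 16, 17, 22, 23, 26, 32, 38, 39, 43, 46].
Sparsity = 18.

18


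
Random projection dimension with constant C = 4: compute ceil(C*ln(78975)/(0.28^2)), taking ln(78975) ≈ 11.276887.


ln(78975) ≈ 11.276887.
eps^2 = 0.28^2 = 0.0784.
C*ln(N)/eps^2 ≈ 4*11.276887/0.0784 ≈ 575.3514.
m = ceil(575.3514) = 576.

576


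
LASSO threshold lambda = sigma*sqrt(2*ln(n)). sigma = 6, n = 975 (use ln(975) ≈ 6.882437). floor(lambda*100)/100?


ln(975) ≈ 6.882437.
2*ln(n) ≈ 13.764874.
sqrt(2*ln(n)) ≈ sqrt(13.764874) ≈ 3.710104.
lambda ≈ 6*3.710104 = 22.260624.
floor(lambda*100)/100 = 22.26.

22.26


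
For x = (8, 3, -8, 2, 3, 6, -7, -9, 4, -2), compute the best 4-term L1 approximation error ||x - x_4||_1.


Sorted |x_i| descending: [9, 8, 8, 7, 6, 4, 3, 3, 2, 2]
Keep top 4: [9, 8, 8, 7]
Tail entries: [6, 4, 3, 3, 2, 2]
L1 error = sum of tail = 20.

20


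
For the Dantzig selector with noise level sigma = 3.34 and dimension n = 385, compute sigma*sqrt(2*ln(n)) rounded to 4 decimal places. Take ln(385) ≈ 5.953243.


ln(385) ≈ 5.953243.
2*ln(n) ≈ 11.906486.
sqrt(2*ln(n)) ≈ sqrt(11.906486) ≈ 3.450578.
threshold ≈ 3.34*3.450578 = 11.52493052 ≈ 11.5249.

11.5249


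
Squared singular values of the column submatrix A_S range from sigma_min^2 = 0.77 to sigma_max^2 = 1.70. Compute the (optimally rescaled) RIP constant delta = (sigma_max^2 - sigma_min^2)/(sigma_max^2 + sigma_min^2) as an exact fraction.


lambda_max - lambda_min = 1.70 - 0.77 = 0.93.
lambda_max + lambda_min = 1.70 + 0.77 = 2.47.
delta = 0.93/2.47 = 93/247.

93/247


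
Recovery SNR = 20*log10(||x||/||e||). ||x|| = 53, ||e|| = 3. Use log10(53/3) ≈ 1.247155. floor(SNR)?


||x||/||e|| = 53/3.
log10(53/3) ≈ 1.247155.
20*log10(||x||/||e||) ≈ 20*1.247155 = 24.9431.
floor(24.9431) = 24.

24


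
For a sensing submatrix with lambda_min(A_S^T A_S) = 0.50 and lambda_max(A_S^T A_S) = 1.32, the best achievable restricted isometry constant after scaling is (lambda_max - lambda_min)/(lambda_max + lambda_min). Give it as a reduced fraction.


lambda_max - lambda_min = 1.32 - 0.50 = 0.82.
lambda_max + lambda_min = 1.32 + 0.50 = 1.82.
delta = 0.82/1.82 = 82/182 = 41/91.

41/91


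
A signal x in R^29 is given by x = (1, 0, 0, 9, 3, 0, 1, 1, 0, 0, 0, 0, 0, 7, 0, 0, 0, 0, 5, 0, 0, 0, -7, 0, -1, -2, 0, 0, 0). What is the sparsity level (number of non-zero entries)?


Non-zero positions: [0, 3, 4, 6, 7, 13, 18, 22, 24, 25].
Sparsity = 10.

10


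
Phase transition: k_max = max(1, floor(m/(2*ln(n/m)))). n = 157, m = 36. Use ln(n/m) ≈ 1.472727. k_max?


n/m = 157/36.
ln(n/m) ≈ 1.472727.
2*ln(n/m) ≈ 2.945454.
m/(2*ln(n/m)) ≈ 36/2.945454 ≈ 12.2222.
floor = 12.
k_max = max(1, 12) = 12.

12


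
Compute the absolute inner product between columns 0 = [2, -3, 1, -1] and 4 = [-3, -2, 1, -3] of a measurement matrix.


Inner product: 2*-3 + -3*-2 + 1*1 + -1*-3
Products: [-6, 6, 1, 3]
Sum = 4.
|dot| = 4.

4


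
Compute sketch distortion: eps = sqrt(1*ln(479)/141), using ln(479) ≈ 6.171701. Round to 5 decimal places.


ln(479) ≈ 6.171701.
1*ln(N)/m ≈ 1*6.171701/141 ≈ 0.04377093.
eps = sqrt(0.04377093) ≈ 0.209215 ≈ 0.20922.

0.20922


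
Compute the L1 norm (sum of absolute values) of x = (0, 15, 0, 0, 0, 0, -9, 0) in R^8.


Non-zero entries: [(1, 15), (6, -9)]
Absolute values: [15, 9]
||x||_1 = sum = 24.

24


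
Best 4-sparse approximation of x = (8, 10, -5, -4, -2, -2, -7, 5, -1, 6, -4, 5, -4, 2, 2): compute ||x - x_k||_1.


Sorted |x_i| descending: [10, 8, 7, 6, 5, 5, 5, 4, 4, 4, 2, 2, 2, 2, 1]
Keep top 4: [10, 8, 7, 6]
Tail entries: [5, 5, 5, 4, 4, 4, 2, 2, 2, 2, 1]
L1 error = sum of tail = 36.

36


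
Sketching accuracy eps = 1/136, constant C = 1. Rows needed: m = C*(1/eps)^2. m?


1/eps = 136.
(1/eps)^2 = 18496.
m = 1*18496 = 18496.

18496


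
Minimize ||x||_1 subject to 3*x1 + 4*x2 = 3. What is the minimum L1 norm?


Axis intercepts:
  x1 = 1, x2 = 0: L1 = 1
  x1 = 0, x2 = 3/4: L1 = 3/4
x* = (0, 3/4)
||x*||_1 = 3/4.

3/4


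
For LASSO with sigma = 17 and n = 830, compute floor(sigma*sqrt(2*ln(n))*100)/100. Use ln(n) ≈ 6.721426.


ln(830) ≈ 6.721426.
2*ln(n) ≈ 13.442852.
sqrt(2*ln(n)) ≈ sqrt(13.442852) ≈ 3.66645.
lambda ≈ 17*3.66645 = 62.32965.
floor(lambda*100)/100 = 62.32.

62.32


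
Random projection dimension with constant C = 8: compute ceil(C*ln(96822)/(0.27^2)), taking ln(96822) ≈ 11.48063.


ln(96822) ≈ 11.48063.
eps^2 = 0.27^2 = 0.0729.
C*ln(N)/eps^2 ≈ 8*11.48063/0.0729 ≈ 1259.8771.
m = ceil(1259.8771) = 1260.

1260


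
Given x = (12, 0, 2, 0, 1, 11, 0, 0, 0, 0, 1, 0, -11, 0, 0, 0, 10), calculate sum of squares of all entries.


Non-zero entries: [(0, 12), (2, 2), (4, 1), (5, 11), (10, 1), (12, -11), (16, 10)]
Squares: [144, 4, 1, 121, 1, 121, 100]
||x||_2^2 = sum = 492.

492


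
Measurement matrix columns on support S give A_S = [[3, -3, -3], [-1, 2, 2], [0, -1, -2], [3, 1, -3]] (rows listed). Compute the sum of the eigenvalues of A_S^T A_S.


Sum of eigenvalues of A_S^T A_S = trace(A_S^T A_S) = sum of squared column norms of A_S.
A_S^T A_S diagonal: [19, 15, 26].
trace = 19 + 15 + 26 = 60.

60


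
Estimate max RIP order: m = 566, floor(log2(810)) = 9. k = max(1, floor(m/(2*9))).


floor(log2(810)) = 9.
2*9 = 18.
m/(2*floor(log2(n))) = 566/18 ≈ 31.4444.
floor = 31.
k = max(1, 31) = 31.

31


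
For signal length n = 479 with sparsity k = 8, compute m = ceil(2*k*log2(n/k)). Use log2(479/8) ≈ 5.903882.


log2(n/k) = log2(479/8) ≈ 5.903882.
2*k*log2(n/k) ≈ 2*8*5.903882 = 94.462112.
m = ceil(94.462112) = 95.

95


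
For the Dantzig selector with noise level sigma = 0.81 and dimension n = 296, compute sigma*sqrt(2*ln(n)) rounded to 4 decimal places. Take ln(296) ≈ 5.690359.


ln(296) ≈ 5.690359.
2*ln(n) ≈ 11.380718.
sqrt(2*ln(n)) ≈ sqrt(11.380718) ≈ 3.373532.
threshold ≈ 0.81*3.373532 = 2.73256092 ≈ 2.7326.

2.7326


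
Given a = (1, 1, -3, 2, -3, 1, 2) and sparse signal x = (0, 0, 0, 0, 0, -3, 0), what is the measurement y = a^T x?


Non-zero terms: ['1*-3']
Products: [-3]
y = sum = -3.

-3


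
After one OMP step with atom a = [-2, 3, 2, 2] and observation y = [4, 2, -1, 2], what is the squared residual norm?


a^T a = 21.
a^T y = 0.
coeff = 0/21 = 0.
||r||^2 = 25.

25


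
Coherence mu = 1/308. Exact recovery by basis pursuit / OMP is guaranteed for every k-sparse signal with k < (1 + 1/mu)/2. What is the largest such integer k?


1/mu = 308.
1 + 1/mu = 309.
(1 + 1/mu)/2 = 154.5 is not an integer, so k_max = floor(154.5) = 154.

154


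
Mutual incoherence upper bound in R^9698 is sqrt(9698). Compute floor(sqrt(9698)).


98^2 = 9604 <= 9698 < 9801 = 99^2, so 98 <= sqrt(9698) < 99.
floor(sqrt(9698)) = 98.

98


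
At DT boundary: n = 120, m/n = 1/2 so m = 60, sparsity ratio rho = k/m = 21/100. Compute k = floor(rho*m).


m = 1/2*120 = 60.
rho = 21/100.
rho*m = 21/100*60 = 12.6.
k = floor(12.6) = 12.

12


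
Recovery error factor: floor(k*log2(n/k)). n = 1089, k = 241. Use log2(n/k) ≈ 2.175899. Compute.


log2(n/k) = log2(1089/241) ≈ 2.175899.
k*log2(n/k) ≈ 241*2.175899 = 524.391659.
floor(524.391659) = 524.

524


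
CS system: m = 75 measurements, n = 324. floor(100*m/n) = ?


100*m/n = 100*75/324 ≈ 23.1481.
floor = 23.

23


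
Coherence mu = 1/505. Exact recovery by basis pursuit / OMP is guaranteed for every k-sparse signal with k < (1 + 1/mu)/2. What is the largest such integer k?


1/mu = 505.
1 + 1/mu = 506.
(1 + 1/mu)/2 = 253 is an integer and the inequality is strict, so k_max = 253 - 1 = 252.

252


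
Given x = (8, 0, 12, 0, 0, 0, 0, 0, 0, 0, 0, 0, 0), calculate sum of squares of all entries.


Non-zero entries: [(0, 8), (2, 12)]
Squares: [64, 144]
||x||_2^2 = sum = 208.

208


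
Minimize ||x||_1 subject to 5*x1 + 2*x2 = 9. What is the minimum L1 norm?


Axis intercepts:
  x1 = 9/5, x2 = 0: L1 = 9/5
  x1 = 0, x2 = 9/2: L1 = 9/2
x* = (9/5, 0)
||x*||_1 = 9/5.

9/5


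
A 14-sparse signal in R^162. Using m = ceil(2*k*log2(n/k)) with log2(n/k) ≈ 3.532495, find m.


log2(n/k) = log2(162/14) ≈ 3.532495.
2*k*log2(n/k) ≈ 2*14*3.532495 = 98.90986.
m = ceil(98.90986) = 99.

99


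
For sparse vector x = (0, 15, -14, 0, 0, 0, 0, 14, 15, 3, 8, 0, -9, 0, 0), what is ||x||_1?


Non-zero entries: [(1, 15), (2, -14), (7, 14), (8, 15), (9, 3), (10, 8), (12, -9)]
Absolute values: [15, 14, 14, 15, 3, 8, 9]
||x||_1 = sum = 78.

78


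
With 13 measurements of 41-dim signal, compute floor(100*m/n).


100*m/n = 100*13/41 ≈ 31.7073.
floor = 31.

31


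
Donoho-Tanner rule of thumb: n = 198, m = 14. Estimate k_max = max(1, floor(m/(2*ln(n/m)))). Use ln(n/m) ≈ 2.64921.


n/m = 198/14 = 99/7.
ln(n/m) ≈ 2.64921.
2*ln(n/m) ≈ 5.29842.
m/(2*ln(n/m)) ≈ 14/5.29842 ≈ 2.6423.
floor = 2.
k_max = max(1, 2) = 2.

2


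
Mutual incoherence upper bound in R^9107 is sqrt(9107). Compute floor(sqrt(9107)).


95^2 = 9025 <= 9107 < 9216 = 96^2, so 95 <= sqrt(9107) < 96.
floor(sqrt(9107)) = 95.

95


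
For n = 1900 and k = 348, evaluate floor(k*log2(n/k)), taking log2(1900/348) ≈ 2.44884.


log2(n/k) = log2(1900/348) ≈ 2.44884.
k*log2(n/k) ≈ 348*2.44884 = 852.19632.
floor(852.19632) = 852.

852


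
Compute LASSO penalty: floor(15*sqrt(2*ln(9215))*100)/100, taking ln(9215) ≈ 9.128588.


ln(9215) ≈ 9.128588.
2*ln(n) ≈ 18.257176.
sqrt(2*ln(n)) ≈ sqrt(18.257176) ≈ 4.272842.
lambda ≈ 15*4.272842 = 64.09263.
floor(lambda*100)/100 = 64.09.

64.09


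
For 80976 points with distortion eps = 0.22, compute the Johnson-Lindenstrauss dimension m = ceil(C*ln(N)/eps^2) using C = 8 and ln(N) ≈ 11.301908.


ln(80976) ≈ 11.301908.
eps^2 = 0.22^2 = 0.0484.
C*ln(N)/eps^2 ≈ 8*11.301908/0.0484 ≈ 1868.084.
m = ceil(1868.084) = 1869.

1869


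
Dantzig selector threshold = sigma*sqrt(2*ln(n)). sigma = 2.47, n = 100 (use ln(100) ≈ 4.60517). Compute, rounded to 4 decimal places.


ln(100) ≈ 4.60517.
2*ln(n) ≈ 9.21034.
sqrt(2*ln(n)) ≈ sqrt(9.21034) ≈ 3.034854.
threshold ≈ 2.47*3.034854 = 7.49608938 ≈ 7.4961.

7.4961


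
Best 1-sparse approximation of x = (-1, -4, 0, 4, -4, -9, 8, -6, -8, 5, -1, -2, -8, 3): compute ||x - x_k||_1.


Sorted |x_i| descending: [9, 8, 8, 8, 6, 5, 4, 4, 4, 3, 2, 1, 1, 0]
Keep top 1: [9]
Tail entries: [8, 8, 8, 6, 5, 4, 4, 4, 3, 2, 1, 1, 0]
L1 error = sum of tail = 54.

54


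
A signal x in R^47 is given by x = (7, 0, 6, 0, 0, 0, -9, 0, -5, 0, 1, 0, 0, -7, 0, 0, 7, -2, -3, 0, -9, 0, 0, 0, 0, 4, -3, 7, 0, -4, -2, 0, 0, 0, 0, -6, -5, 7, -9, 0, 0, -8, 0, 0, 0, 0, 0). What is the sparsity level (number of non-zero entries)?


Non-zero positions: [0, 2, 6, 8, 10, 13, 16, 17, 18, 20, 25, 26, 27, 29, 30, 35, 36, 37, 38, 41].
Sparsity = 20.

20


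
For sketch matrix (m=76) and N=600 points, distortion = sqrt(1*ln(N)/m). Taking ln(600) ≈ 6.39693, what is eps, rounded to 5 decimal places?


ln(600) ≈ 6.39693.
1*ln(N)/m ≈ 1*6.39693/76 ≈ 0.08417013.
eps = sqrt(0.08417013) ≈ 0.2901209 ≈ 0.29012.

0.29012


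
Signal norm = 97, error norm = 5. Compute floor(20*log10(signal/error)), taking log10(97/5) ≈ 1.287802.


||x||/||e|| = 97/5.
log10(97/5) ≈ 1.287802.
20*log10(||x||/||e||) ≈ 20*1.287802 = 25.75604.
floor(25.75604) = 25.

25


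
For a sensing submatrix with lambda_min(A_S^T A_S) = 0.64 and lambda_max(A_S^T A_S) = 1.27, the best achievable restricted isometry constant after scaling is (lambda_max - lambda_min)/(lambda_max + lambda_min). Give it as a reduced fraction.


lambda_max - lambda_min = 1.27 - 0.64 = 0.63.
lambda_max + lambda_min = 1.27 + 0.64 = 1.91.
delta = 0.63/1.91 = 63/191.

63/191


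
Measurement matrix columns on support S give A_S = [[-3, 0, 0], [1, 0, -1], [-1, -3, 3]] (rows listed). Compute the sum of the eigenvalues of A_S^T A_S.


Sum of eigenvalues of A_S^T A_S = trace(A_S^T A_S) = sum of squared column norms of A_S.
A_S^T A_S diagonal: [11, 9, 10].
trace = 11 + 9 + 10 = 30.

30


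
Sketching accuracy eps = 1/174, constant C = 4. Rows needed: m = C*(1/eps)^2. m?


1/eps = 174.
(1/eps)^2 = 30276.
m = 4*30276 = 121104.

121104


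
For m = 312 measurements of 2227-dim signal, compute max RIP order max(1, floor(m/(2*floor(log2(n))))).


floor(log2(2227)) = 11.
2*11 = 22.
m/(2*floor(log2(n))) = 312/22 ≈ 14.1818.
floor = 14.
k = max(1, 14) = 14.

14


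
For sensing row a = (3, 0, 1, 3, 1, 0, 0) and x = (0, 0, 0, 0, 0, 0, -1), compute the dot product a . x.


Non-zero terms: ['0*-1']
Products: [0]
y = sum = 0.

0


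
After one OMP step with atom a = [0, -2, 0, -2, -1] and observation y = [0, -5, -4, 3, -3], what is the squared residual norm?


a^T a = 9.
a^T y = 7.
coeff = 7/9 = 7/9.
||r||^2 = 482/9.

482/9


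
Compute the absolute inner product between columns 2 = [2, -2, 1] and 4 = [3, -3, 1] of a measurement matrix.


Inner product: 2*3 + -2*-3 + 1*1
Products: [6, 6, 1]
Sum = 13.
|dot| = 13.

13


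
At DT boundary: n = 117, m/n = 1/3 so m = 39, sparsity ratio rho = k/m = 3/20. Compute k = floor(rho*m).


m = 1/3*117 = 39.
rho = 3/20.
rho*m = 3/20*39 = 5.85.
k = floor(5.85) = 5.

5


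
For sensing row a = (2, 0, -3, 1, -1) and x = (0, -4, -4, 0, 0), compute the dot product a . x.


Non-zero terms: ['0*-4', '-3*-4']
Products: [0, 12]
y = sum = 12.

12


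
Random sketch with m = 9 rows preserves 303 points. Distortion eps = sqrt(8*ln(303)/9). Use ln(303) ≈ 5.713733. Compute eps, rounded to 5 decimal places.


ln(303) ≈ 5.713733.
8*ln(N)/m ≈ 8*5.713733/9 ≈ 5.07887378.
eps = sqrt(5.07887378) ≈ 2.2536357 ≈ 2.25364.

2.25364


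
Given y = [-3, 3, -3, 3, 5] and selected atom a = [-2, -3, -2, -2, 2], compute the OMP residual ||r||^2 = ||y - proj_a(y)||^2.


a^T a = 25.
a^T y = 7.
coeff = 7/25 = 7/25.
||r||^2 = 1476/25.

1476/25


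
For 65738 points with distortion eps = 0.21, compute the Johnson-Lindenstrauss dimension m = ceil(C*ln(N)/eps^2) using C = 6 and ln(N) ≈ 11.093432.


ln(65738) ≈ 11.093432.
eps^2 = 0.21^2 = 0.0441.
C*ln(N)/eps^2 ≈ 6*11.093432/0.0441 ≈ 1509.3105.
m = ceil(1509.3105) = 1510.

1510


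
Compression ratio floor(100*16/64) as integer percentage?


100*m/n = 100*16/64 ≈ 25.0.
floor = 25.

25


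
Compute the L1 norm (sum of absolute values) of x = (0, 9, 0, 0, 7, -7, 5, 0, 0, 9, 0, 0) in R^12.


Non-zero entries: [(1, 9), (4, 7), (5, -7), (6, 5), (9, 9)]
Absolute values: [9, 7, 7, 5, 9]
||x||_1 = sum = 37.

37


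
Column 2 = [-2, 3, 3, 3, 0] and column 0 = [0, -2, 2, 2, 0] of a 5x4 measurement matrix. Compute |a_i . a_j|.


Inner product: -2*0 + 3*-2 + 3*2 + 3*2 + 0*0
Products: [0, -6, 6, 6, 0]
Sum = 6.
|dot| = 6.

6


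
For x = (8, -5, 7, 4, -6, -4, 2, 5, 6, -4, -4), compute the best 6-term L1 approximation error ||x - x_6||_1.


Sorted |x_i| descending: [8, 7, 6, 6, 5, 5, 4, 4, 4, 4, 2]
Keep top 6: [8, 7, 6, 6, 5, 5]
Tail entries: [4, 4, 4, 4, 2]
L1 error = sum of tail = 18.

18


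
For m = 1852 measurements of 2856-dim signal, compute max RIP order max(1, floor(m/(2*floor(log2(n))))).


floor(log2(2856)) = 11.
2*11 = 22.
m/(2*floor(log2(n))) = 1852/22 ≈ 84.1818.
floor = 84.
k = max(1, 84) = 84.

84


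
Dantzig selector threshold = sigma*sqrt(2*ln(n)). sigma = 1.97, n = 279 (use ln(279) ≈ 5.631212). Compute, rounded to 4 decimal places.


ln(279) ≈ 5.631212.
2*ln(n) ≈ 11.262424.
sqrt(2*ln(n)) ≈ sqrt(11.262424) ≈ 3.355954.
threshold ≈ 1.97*3.355954 = 6.61122938 ≈ 6.6112.

6.6112


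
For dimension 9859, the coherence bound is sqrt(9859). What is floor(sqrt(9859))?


99^2 = 9801 <= 9859 < 10000 = 100^2, so 99 <= sqrt(9859) < 100.
floor(sqrt(9859)) = 99.

99


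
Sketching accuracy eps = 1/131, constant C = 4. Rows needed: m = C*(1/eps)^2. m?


1/eps = 131.
(1/eps)^2 = 17161.
m = 4*17161 = 68644.

68644


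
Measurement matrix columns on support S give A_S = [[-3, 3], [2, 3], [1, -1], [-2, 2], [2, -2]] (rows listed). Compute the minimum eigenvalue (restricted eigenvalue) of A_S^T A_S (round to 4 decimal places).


A_S^T A_S = [[22, -12], [-12, 27]].
trace = 49.
det = 450.
disc = trace^2 - 4*det = 2401 - 4*450 = 601.
sqrt(601) ≈ 24.515301.
lam_min = (49 - sqrt(601))/2 ≈ (49 - 24.515301)/2 = 12.2423495 ≈ 12.2423.

12.2423


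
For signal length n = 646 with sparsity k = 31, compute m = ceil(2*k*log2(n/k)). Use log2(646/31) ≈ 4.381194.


log2(n/k) = log2(646/31) ≈ 4.381194.
2*k*log2(n/k) ≈ 2*31*4.381194 = 271.634028.
m = ceil(271.634028) = 272.

272


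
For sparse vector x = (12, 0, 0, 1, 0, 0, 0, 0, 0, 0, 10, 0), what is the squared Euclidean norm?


Non-zero entries: [(0, 12), (3, 1), (10, 10)]
Squares: [144, 1, 100]
||x||_2^2 = sum = 245.

245


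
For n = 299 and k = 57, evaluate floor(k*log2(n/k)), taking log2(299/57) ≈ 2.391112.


log2(n/k) = log2(299/57) ≈ 2.391112.
k*log2(n/k) ≈ 57*2.391112 = 136.293384.
floor(136.293384) = 136.

136


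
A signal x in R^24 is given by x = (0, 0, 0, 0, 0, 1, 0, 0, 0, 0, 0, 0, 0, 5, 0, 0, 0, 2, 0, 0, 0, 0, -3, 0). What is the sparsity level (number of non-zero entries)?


Non-zero positions: [5, 13, 17, 22].
Sparsity = 4.

4


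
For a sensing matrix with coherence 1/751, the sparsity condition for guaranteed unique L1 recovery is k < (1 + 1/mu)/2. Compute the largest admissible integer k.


1/mu = 751.
1 + 1/mu = 752.
(1 + 1/mu)/2 = 376 is an integer and the inequality is strict, so k_max = 376 - 1 = 375.

375


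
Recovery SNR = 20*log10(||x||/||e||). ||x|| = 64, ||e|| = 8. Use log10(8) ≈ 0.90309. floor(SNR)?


||x||/||e|| = 64/8 = 8.
log10(8) ≈ 0.90309.
20*log10(||x||/||e||) ≈ 20*0.90309 = 18.0618.
floor(18.0618) = 18.

18


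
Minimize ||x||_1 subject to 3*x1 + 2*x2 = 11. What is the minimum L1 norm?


Axis intercepts:
  x1 = 11/3, x2 = 0: L1 = 11/3
  x1 = 0, x2 = 11/2: L1 = 11/2
x* = (11/3, 0)
||x*||_1 = 11/3.

11/3


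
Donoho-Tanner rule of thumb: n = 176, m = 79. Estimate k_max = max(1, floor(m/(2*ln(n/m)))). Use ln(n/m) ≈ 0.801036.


n/m = 176/79.
ln(n/m) ≈ 0.801036.
2*ln(n/m) ≈ 1.602072.
m/(2*ln(n/m)) ≈ 79/1.602072 ≈ 49.3111.
floor = 49.
k_max = max(1, 49) = 49.

49


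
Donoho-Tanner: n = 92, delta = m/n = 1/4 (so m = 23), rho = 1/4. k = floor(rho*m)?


m = 1/4*92 = 23.
rho = 1/4.
rho*m = 1/4*23 = 5.75.
k = floor(5.75) = 5.

5


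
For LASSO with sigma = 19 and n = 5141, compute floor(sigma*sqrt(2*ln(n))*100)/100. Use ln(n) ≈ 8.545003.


ln(5141) ≈ 8.545003.
2*ln(n) ≈ 17.090006.
sqrt(2*ln(n)) ≈ sqrt(17.090006) ≈ 4.134006.
lambda ≈ 19*4.134006 = 78.546114.
floor(lambda*100)/100 = 78.54.

78.54


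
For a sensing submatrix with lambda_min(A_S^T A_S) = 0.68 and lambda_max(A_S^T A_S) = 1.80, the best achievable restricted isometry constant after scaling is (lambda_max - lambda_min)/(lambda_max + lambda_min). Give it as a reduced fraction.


lambda_max - lambda_min = 1.80 - 0.68 = 1.12.
lambda_max + lambda_min = 1.80 + 0.68 = 2.48.
delta = 1.12/2.48 = 112/248 = 14/31.

14/31


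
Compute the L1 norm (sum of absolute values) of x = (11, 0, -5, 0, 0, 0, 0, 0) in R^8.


Non-zero entries: [(0, 11), (2, -5)]
Absolute values: [11, 5]
||x||_1 = sum = 16.

16


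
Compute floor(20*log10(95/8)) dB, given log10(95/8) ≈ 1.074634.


||x||/||e|| = 95/8.
log10(95/8) ≈ 1.074634.
20*log10(||x||/||e||) ≈ 20*1.074634 = 21.49268.
floor(21.49268) = 21.

21


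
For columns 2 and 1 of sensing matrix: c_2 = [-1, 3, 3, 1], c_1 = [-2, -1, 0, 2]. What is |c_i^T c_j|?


Inner product: -1*-2 + 3*-1 + 3*0 + 1*2
Products: [2, -3, 0, 2]
Sum = 1.
|dot| = 1.

1


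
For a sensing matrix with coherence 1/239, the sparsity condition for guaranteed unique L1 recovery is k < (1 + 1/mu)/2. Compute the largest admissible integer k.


1/mu = 239.
1 + 1/mu = 240.
(1 + 1/mu)/2 = 120 is an integer and the inequality is strict, so k_max = 120 - 1 = 119.

119


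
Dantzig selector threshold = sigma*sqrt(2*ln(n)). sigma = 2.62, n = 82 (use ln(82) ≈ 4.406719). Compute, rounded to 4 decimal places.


ln(82) ≈ 4.406719.
2*ln(n) ≈ 8.813438.
sqrt(2*ln(n)) ≈ sqrt(8.813438) ≈ 2.968744.
threshold ≈ 2.62*2.968744 = 7.77810928 ≈ 7.7781.

7.7781


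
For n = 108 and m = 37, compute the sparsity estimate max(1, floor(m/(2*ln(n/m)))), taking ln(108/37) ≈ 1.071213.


n/m = 108/37.
ln(n/m) ≈ 1.071213.
2*ln(n/m) ≈ 2.142426.
m/(2*ln(n/m)) ≈ 37/2.142426 ≈ 17.2701.
floor = 17.
k_max = max(1, 17) = 17.

17


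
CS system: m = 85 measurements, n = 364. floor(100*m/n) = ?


100*m/n = 100*85/364 ≈ 23.3516.
floor = 23.

23


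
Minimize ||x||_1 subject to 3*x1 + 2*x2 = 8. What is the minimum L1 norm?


Axis intercepts:
  x1 = 8/3, x2 = 0: L1 = 8/3
  x1 = 0, x2 = 4: L1 = 4
x* = (8/3, 0)
||x*||_1 = 8/3.

8/3


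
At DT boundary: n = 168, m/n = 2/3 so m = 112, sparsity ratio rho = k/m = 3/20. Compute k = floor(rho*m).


m = 2/3*168 = 112.
rho = 3/20.
rho*m = 3/20*112 = 16.8.
k = floor(16.8) = 16.

16


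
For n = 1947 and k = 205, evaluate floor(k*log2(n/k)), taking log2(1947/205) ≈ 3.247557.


log2(n/k) = log2(1947/205) ≈ 3.247557.
k*log2(n/k) ≈ 205*3.247557 = 665.749185.
floor(665.749185) = 665.

665


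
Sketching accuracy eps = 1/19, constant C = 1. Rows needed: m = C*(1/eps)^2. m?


1/eps = 19.
(1/eps)^2 = 361.
m = 1*361 = 361.

361


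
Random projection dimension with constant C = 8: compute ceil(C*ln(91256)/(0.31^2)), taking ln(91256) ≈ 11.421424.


ln(91256) ≈ 11.421424.
eps^2 = 0.31^2 = 0.0961.
C*ln(N)/eps^2 ≈ 8*11.421424/0.0961 ≈ 950.7949.
m = ceil(950.7949) = 951.

951


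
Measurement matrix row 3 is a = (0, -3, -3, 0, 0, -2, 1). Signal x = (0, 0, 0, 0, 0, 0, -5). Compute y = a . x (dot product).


Non-zero terms: ['1*-5']
Products: [-5]
y = sum = -5.

-5


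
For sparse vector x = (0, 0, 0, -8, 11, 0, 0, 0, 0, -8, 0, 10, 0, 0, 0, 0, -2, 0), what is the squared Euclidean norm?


Non-zero entries: [(3, -8), (4, 11), (9, -8), (11, 10), (16, -2)]
Squares: [64, 121, 64, 100, 4]
||x||_2^2 = sum = 353.

353


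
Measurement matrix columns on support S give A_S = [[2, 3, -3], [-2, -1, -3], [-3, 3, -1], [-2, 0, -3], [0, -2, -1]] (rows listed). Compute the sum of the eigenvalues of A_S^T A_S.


Sum of eigenvalues of A_S^T A_S = trace(A_S^T A_S) = sum of squared column norms of A_S.
A_S^T A_S diagonal: [21, 23, 29].
trace = 21 + 23 + 29 = 73.

73


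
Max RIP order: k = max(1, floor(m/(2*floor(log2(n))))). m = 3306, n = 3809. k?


floor(log2(3809)) = 11.
2*11 = 22.
m/(2*floor(log2(n))) = 3306/22 ≈ 150.2727.
floor = 150.
k = max(1, 150) = 150.

150


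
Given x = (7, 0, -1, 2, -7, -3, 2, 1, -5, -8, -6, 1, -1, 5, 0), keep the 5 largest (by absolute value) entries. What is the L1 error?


Sorted |x_i| descending: [8, 7, 7, 6, 5, 5, 3, 2, 2, 1, 1, 1, 1, 0, 0]
Keep top 5: [8, 7, 7, 6, 5]
Tail entries: [5, 3, 2, 2, 1, 1, 1, 1, 0, 0]
L1 error = sum of tail = 16.

16


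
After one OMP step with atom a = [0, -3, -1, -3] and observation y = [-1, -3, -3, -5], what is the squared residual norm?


a^T a = 19.
a^T y = 27.
coeff = 27/19 = 27/19.
||r||^2 = 107/19.

107/19


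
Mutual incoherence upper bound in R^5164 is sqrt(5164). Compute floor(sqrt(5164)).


71^2 = 5041 <= 5164 < 5184 = 72^2, so 71 <= sqrt(5164) < 72.
floor(sqrt(5164)) = 71.

71


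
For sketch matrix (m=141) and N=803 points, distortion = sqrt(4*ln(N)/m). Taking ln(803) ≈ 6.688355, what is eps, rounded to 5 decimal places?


ln(803) ≈ 6.688355.
4*ln(N)/m ≈ 4*6.688355/141 ≈ 0.18974057.
eps = sqrt(0.18974057) ≈ 0.4355922 ≈ 0.43559.

0.43559


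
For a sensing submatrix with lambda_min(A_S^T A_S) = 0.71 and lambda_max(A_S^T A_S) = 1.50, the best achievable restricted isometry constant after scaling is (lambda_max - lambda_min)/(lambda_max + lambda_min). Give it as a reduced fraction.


lambda_max - lambda_min = 1.50 - 0.71 = 0.79.
lambda_max + lambda_min = 1.50 + 0.71 = 2.21.
delta = 0.79/2.21 = 79/221.

79/221


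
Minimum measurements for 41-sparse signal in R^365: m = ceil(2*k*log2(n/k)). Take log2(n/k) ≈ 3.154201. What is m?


log2(n/k) = log2(365/41) ≈ 3.154201.
2*k*log2(n/k) ≈ 2*41*3.154201 = 258.644482.
m = ceil(258.644482) = 259.

259


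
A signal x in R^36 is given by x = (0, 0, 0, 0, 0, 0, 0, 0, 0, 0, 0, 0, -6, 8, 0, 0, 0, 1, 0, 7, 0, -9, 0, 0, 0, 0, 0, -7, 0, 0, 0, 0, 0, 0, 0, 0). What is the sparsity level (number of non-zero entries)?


Non-zero positions: [12, 13, 17, 19, 21, 27].
Sparsity = 6.

6


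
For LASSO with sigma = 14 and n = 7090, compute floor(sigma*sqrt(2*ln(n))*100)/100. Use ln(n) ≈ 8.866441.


ln(7090) ≈ 8.866441.
2*ln(n) ≈ 17.732882.
sqrt(2*ln(n)) ≈ sqrt(17.732882) ≈ 4.211043.
lambda ≈ 14*4.211043 = 58.954602.
floor(lambda*100)/100 = 58.95.

58.95


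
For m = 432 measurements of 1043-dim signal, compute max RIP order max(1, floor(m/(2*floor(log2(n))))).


floor(log2(1043)) = 10.
2*10 = 20.
m/(2*floor(log2(n))) = 432/20 ≈ 21.6.
floor = 21.
k = max(1, 21) = 21.

21


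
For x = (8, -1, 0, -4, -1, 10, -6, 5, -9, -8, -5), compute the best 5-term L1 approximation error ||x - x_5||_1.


Sorted |x_i| descending: [10, 9, 8, 8, 6, 5, 5, 4, 1, 1, 0]
Keep top 5: [10, 9, 8, 8, 6]
Tail entries: [5, 5, 4, 1, 1, 0]
L1 error = sum of tail = 16.

16


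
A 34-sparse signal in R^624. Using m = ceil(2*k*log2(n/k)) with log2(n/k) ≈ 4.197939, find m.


log2(n/k) = log2(624/34) ≈ 4.197939.
2*k*log2(n/k) ≈ 2*34*4.197939 = 285.459852.
m = ceil(285.459852) = 286.

286


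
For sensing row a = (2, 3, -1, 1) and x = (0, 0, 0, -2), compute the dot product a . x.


Non-zero terms: ['1*-2']
Products: [-2]
y = sum = -2.

-2


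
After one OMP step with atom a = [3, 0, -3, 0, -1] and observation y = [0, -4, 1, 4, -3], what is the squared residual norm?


a^T a = 19.
a^T y = 0.
coeff = 0/19 = 0.
||r||^2 = 42.

42


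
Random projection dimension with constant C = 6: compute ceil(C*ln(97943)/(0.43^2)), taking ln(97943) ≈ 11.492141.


ln(97943) ≈ 11.492141.
eps^2 = 0.43^2 = 0.1849.
C*ln(N)/eps^2 ≈ 6*11.492141/0.1849 ≈ 372.9197.
m = ceil(372.9197) = 373.

373


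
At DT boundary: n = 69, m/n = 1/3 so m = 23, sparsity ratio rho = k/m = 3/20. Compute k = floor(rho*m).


m = 1/3*69 = 23.
rho = 3/20.
rho*m = 3/20*23 = 3.45.
k = floor(3.45) = 3.

3


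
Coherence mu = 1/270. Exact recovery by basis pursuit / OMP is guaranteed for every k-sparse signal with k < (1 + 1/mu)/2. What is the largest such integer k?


1/mu = 270.
1 + 1/mu = 271.
(1 + 1/mu)/2 = 135.5 is not an integer, so k_max = floor(135.5) = 135.

135


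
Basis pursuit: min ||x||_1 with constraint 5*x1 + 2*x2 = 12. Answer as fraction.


Axis intercepts:
  x1 = 12/5, x2 = 0: L1 = 12/5
  x1 = 0, x2 = 6: L1 = 6
x* = (12/5, 0)
||x*||_1 = 12/5.

12/5


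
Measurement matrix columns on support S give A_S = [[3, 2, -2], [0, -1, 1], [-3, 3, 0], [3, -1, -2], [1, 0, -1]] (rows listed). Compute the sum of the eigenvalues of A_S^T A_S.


Sum of eigenvalues of A_S^T A_S = trace(A_S^T A_S) = sum of squared column norms of A_S.
A_S^T A_S diagonal: [28, 15, 10].
trace = 28 + 15 + 10 = 53.

53


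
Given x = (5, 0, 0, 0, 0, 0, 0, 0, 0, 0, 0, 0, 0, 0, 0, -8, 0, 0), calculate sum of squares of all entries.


Non-zero entries: [(0, 5), (15, -8)]
Squares: [25, 64]
||x||_2^2 = sum = 89.

89


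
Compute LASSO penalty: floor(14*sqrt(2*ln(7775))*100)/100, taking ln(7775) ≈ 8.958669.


ln(7775) ≈ 8.958669.
2*ln(n) ≈ 17.917338.
sqrt(2*ln(n)) ≈ sqrt(17.917338) ≈ 4.232888.
lambda ≈ 14*4.232888 = 59.260432.
floor(lambda*100)/100 = 59.26.

59.26


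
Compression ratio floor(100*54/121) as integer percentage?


100*m/n = 100*54/121 ≈ 44.6281.
floor = 44.

44


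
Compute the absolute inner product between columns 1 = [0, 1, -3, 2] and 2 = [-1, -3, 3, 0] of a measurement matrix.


Inner product: 0*-1 + 1*-3 + -3*3 + 2*0
Products: [0, -3, -9, 0]
Sum = -12.
|dot| = 12.

12


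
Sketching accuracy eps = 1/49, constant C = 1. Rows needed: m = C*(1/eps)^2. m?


1/eps = 49.
(1/eps)^2 = 2401.
m = 1*2401 = 2401.

2401


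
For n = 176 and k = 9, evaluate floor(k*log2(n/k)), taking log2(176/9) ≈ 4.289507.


log2(n/k) = log2(176/9) ≈ 4.289507.
k*log2(n/k) ≈ 9*4.289507 = 38.605563.
floor(38.605563) = 38.

38


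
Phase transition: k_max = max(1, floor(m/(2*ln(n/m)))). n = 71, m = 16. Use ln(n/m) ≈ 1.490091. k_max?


n/m = 71/16.
ln(n/m) ≈ 1.490091.
2*ln(n/m) ≈ 2.980182.
m/(2*ln(n/m)) ≈ 16/2.980182 ≈ 5.3688.
floor = 5.
k_max = max(1, 5) = 5.

5


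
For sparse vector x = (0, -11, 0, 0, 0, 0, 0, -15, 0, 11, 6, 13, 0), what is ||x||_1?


Non-zero entries: [(1, -11), (7, -15), (9, 11), (10, 6), (11, 13)]
Absolute values: [11, 15, 11, 6, 13]
||x||_1 = sum = 56.

56


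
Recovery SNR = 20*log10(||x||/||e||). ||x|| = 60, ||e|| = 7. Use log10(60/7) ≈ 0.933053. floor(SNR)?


||x||/||e|| = 60/7.
log10(60/7) ≈ 0.933053.
20*log10(||x||/||e||) ≈ 20*0.933053 = 18.66106.
floor(18.66106) = 18.

18


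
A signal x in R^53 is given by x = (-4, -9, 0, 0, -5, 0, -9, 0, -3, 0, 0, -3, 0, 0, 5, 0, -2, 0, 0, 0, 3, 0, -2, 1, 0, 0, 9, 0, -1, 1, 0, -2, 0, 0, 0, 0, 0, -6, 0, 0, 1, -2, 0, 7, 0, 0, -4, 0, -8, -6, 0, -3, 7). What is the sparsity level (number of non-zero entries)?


Non-zero positions: [0, 1, 4, 6, 8, 11, 14, 16, 20, 22, 23, 26, 28, 29, 31, 37, 40, 41, 43, 46, 48, 49, 51, 52].
Sparsity = 24.

24


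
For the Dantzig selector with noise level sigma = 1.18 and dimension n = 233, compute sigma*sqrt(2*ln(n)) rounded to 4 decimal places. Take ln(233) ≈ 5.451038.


ln(233) ≈ 5.451038.
2*ln(n) ≈ 10.902076.
sqrt(2*ln(n)) ≈ sqrt(10.902076) ≈ 3.301829.
threshold ≈ 1.18*3.301829 = 3.89615822 ≈ 3.8962.

3.8962


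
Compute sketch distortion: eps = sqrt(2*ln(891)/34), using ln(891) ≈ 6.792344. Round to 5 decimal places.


ln(891) ≈ 6.792344.
2*ln(N)/m ≈ 2*6.792344/34 ≈ 0.39954965.
eps = sqrt(0.39954965) ≈ 0.6320994 ≈ 0.63210.

0.63210


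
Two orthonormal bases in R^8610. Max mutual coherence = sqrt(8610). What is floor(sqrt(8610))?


92^2 = 8464 <= 8610 < 8649 = 93^2, so 92 <= sqrt(8610) < 93.
floor(sqrt(8610)) = 92.

92


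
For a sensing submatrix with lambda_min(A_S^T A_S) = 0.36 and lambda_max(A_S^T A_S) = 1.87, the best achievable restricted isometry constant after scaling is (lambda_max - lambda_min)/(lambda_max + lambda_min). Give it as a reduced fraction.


lambda_max - lambda_min = 1.87 - 0.36 = 1.51.
lambda_max + lambda_min = 1.87 + 0.36 = 2.23.
delta = 1.51/2.23 = 151/223.

151/223


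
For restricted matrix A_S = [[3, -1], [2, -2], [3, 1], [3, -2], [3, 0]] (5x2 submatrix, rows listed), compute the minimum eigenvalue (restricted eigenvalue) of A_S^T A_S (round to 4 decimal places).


A_S^T A_S = [[40, -10], [-10, 10]].
trace = 50.
det = 300.
disc = trace^2 - 4*det = 2500 - 4*300 = 1300.
sqrt(1300) ≈ 36.055513.
lam_min = (50 - sqrt(1300))/2 ≈ (50 - 36.055513)/2 = 6.9722435 ≈ 6.9722.

6.9722


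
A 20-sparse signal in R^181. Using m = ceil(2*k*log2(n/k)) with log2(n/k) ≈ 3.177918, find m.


log2(n/k) = log2(181/20) ≈ 3.177918.
2*k*log2(n/k) ≈ 2*20*3.177918 = 127.11672.
m = ceil(127.11672) = 128.

128


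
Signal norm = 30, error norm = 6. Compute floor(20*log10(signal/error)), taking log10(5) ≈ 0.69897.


||x||/||e|| = 30/6 = 5.
log10(5) ≈ 0.69897.
20*log10(||x||/||e||) ≈ 20*0.69897 = 13.9794.
floor(13.9794) = 13.

13


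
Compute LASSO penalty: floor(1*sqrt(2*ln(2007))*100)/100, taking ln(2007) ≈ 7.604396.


ln(2007) ≈ 7.604396.
2*ln(n) ≈ 15.208792.
sqrt(2*ln(n)) ≈ sqrt(15.208792) ≈ 3.899845.
lambda ≈ 1*3.899845 = 3.899845.
floor(lambda*100)/100 = 3.89.

3.89


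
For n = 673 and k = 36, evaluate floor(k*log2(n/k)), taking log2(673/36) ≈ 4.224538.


log2(n/k) = log2(673/36) ≈ 4.224538.
k*log2(n/k) ≈ 36*4.224538 = 152.083368.
floor(152.083368) = 152.

152


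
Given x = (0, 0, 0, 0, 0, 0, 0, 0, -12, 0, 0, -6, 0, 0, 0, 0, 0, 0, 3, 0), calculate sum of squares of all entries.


Non-zero entries: [(8, -12), (11, -6), (18, 3)]
Squares: [144, 36, 9]
||x||_2^2 = sum = 189.

189


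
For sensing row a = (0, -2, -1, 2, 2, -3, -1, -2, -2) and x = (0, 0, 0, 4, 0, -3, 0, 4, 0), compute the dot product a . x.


Non-zero terms: ['2*4', '-3*-3', '-2*4']
Products: [8, 9, -8]
y = sum = 9.

9


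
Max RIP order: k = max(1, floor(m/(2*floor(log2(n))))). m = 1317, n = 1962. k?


floor(log2(1962)) = 10.
2*10 = 20.
m/(2*floor(log2(n))) = 1317/20 ≈ 65.85.
floor = 65.
k = max(1, 65) = 65.

65


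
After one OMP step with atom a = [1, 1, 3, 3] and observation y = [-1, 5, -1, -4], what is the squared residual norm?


a^T a = 20.
a^T y = -11.
coeff = -11/20 = -11/20.
||r||^2 = 739/20.

739/20


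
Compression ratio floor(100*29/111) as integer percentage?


100*m/n = 100*29/111 ≈ 26.1261.
floor = 26.

26


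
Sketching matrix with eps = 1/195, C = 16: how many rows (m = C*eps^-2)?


1/eps = 195.
(1/eps)^2 = 38025.
m = 16*38025 = 608400.

608400


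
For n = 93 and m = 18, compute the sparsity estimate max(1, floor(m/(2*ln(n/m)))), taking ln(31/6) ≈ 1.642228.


n/m = 93/18 = 31/6.
ln(n/m) ≈ 1.642228.
2*ln(n/m) ≈ 3.284456.
m/(2*ln(n/m)) ≈ 18/3.284456 ≈ 5.4804.
floor = 5.
k_max = max(1, 5) = 5.

5


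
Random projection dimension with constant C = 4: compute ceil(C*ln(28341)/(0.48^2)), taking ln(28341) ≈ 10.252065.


ln(28341) ≈ 10.252065.
eps^2 = 0.48^2 = 0.2304.
C*ln(N)/eps^2 ≈ 4*10.252065/0.2304 ≈ 177.9872.
m = ceil(177.9872) = 178.

178


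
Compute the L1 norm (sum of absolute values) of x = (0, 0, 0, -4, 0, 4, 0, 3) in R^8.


Non-zero entries: [(3, -4), (5, 4), (7, 3)]
Absolute values: [4, 4, 3]
||x||_1 = sum = 11.

11


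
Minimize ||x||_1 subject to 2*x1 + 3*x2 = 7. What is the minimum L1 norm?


Axis intercepts:
  x1 = 7/2, x2 = 0: L1 = 7/2
  x1 = 0, x2 = 7/3: L1 = 7/3
x* = (0, 7/3)
||x*||_1 = 7/3.

7/3


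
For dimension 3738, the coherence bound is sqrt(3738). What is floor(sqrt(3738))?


61^2 = 3721 <= 3738 < 3844 = 62^2, so 61 <= sqrt(3738) < 62.
floor(sqrt(3738)) = 61.

61


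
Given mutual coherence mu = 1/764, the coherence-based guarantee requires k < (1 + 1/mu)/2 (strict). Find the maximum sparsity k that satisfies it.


1/mu = 764.
1 + 1/mu = 765.
(1 + 1/mu)/2 = 382.5 is not an integer, so k_max = floor(382.5) = 382.

382


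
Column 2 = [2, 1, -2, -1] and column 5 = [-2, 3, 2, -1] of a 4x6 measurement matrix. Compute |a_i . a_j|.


Inner product: 2*-2 + 1*3 + -2*2 + -1*-1
Products: [-4, 3, -4, 1]
Sum = -4.
|dot| = 4.

4


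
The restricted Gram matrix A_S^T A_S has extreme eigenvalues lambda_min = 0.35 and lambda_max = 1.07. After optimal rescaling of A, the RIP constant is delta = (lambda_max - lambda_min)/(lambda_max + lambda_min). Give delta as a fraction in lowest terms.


lambda_max - lambda_min = 1.07 - 0.35 = 0.72.
lambda_max + lambda_min = 1.07 + 0.35 = 1.42.
delta = 0.72/1.42 = 72/142 = 36/71.

36/71


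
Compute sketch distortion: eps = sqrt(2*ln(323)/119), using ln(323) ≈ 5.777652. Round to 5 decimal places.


ln(323) ≈ 5.777652.
2*ln(N)/m ≈ 2*5.777652/119 ≈ 0.09710339.
eps = sqrt(0.09710339) ≈ 0.3116142 ≈ 0.31161.

0.31161


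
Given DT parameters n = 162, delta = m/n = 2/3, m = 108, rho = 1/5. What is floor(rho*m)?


m = 2/3*162 = 108.
rho = 1/5.
rho*m = 1/5*108 = 21.6.
k = floor(21.6) = 21.

21


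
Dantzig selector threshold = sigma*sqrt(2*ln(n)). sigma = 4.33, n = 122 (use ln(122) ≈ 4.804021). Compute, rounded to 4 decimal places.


ln(122) ≈ 4.804021.
2*ln(n) ≈ 9.608042.
sqrt(2*ln(n)) ≈ sqrt(9.608042) ≈ 3.099684.
threshold ≈ 4.33*3.099684 = 13.42163172 ≈ 13.4216.

13.4216


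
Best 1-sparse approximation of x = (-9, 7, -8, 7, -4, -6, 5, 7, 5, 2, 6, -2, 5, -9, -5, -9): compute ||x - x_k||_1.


Sorted |x_i| descending: [9, 9, 9, 8, 7, 7, 7, 6, 6, 5, 5, 5, 5, 4, 2, 2]
Keep top 1: [9]
Tail entries: [9, 9, 8, 7, 7, 7, 6, 6, 5, 5, 5, 5, 4, 2, 2]
L1 error = sum of tail = 87.

87


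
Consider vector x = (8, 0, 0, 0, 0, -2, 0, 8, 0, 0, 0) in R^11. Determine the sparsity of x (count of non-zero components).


Non-zero positions: [0, 5, 7].
Sparsity = 3.

3


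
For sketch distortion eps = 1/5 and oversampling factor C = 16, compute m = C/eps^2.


1/eps = 5.
(1/eps)^2 = 25.
m = 16*25 = 400.

400


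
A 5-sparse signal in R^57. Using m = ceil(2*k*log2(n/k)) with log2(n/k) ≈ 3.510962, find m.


log2(n/k) = log2(57/5) ≈ 3.510962.
2*k*log2(n/k) ≈ 2*5*3.510962 = 35.10962.
m = ceil(35.10962) = 36.

36


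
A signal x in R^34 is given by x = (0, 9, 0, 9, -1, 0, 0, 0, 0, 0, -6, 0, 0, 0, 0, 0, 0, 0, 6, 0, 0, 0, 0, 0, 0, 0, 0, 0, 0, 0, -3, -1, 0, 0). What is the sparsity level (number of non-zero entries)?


Non-zero positions: [1, 3, 4, 10, 18, 30, 31].
Sparsity = 7.

7


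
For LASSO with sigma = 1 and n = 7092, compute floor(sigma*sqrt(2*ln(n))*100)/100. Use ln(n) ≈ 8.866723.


ln(7092) ≈ 8.866723.
2*ln(n) ≈ 17.733446.
sqrt(2*ln(n)) ≈ sqrt(17.733446) ≈ 4.21111.
lambda ≈ 1*4.21111 = 4.21111.
floor(lambda*100)/100 = 4.21.

4.21


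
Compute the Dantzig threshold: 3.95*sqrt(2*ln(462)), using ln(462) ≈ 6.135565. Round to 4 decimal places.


ln(462) ≈ 6.135565.
2*ln(n) ≈ 12.27113.
sqrt(2*ln(n)) ≈ sqrt(12.27113) ≈ 3.503017.
threshold ≈ 3.95*3.503017 = 13.83691715 ≈ 13.8369.

13.8369


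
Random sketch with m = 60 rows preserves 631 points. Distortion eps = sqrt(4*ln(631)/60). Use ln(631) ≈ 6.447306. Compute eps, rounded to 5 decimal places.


ln(631) ≈ 6.447306.
4*ln(N)/m ≈ 4*6.447306/60 ≈ 0.4298204.
eps = sqrt(0.4298204) ≈ 0.6556069 ≈ 0.65561.

0.65561


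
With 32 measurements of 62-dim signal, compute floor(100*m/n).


100*m/n = 100*32/62 ≈ 51.6129.
floor = 51.

51


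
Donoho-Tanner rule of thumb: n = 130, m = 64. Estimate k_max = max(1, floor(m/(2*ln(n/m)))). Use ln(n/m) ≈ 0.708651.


n/m = 130/64 = 65/32.
ln(n/m) ≈ 0.708651.
2*ln(n/m) ≈ 1.417302.
m/(2*ln(n/m)) ≈ 64/1.417302 ≈ 45.1562.
floor = 45.
k_max = max(1, 45) = 45.

45


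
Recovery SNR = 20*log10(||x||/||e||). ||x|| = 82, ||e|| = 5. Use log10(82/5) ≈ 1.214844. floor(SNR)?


||x||/||e|| = 82/5.
log10(82/5) ≈ 1.214844.
20*log10(||x||/||e||) ≈ 20*1.214844 = 24.29688.
floor(24.29688) = 24.

24


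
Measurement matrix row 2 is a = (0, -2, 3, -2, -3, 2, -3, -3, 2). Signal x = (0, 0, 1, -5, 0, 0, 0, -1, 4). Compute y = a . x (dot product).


Non-zero terms: ['3*1', '-2*-5', '-3*-1', '2*4']
Products: [3, 10, 3, 8]
y = sum = 24.

24
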